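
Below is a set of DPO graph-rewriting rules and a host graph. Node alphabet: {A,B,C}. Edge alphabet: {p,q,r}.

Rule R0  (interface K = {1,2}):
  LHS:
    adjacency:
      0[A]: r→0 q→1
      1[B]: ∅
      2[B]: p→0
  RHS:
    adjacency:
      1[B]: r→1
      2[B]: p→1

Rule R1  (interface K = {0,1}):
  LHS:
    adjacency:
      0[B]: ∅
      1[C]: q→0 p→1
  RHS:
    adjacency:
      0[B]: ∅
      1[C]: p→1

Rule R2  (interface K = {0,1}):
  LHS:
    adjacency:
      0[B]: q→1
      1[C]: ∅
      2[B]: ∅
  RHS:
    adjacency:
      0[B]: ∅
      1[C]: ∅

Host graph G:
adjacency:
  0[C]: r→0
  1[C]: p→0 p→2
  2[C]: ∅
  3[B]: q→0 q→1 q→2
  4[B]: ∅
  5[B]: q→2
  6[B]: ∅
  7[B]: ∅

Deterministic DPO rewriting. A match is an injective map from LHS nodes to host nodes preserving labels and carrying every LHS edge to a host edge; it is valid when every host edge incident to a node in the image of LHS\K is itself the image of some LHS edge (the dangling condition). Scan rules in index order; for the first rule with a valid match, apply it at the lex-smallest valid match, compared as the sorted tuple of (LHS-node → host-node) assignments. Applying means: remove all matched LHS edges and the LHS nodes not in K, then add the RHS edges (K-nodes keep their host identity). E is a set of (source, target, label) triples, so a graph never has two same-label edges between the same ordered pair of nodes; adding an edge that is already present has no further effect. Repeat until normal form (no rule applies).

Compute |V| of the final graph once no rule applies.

start.  V:8 E:7  edges: 0-r->0 1-p->0 1-p->2 3-q->0 3-q->1 3-q->2 5-q->2
1. fire R2 via {0↦3, 1↦0, 2↦4}  →  V:7 E:6  edges: 0-r->0 1-p->0 1-p->2 3-q->1 3-q->2 5-q->2
2. fire R2 via {0↦3, 1↦1, 2↦6}  →  V:6 E:5  edges: 0-r->0 1-p->0 1-p->2 3-q->2 5-q->2
3. fire R2 via {0↦3, 1↦2, 2↦7}  →  V:5 E:4  edges: 0-r->0 1-p->0 1-p->2 5-q->2
4. fire R2 via {0↦5, 1↦2, 2↦3}  →  V:4 E:3  edges: 0-r->0 1-p->0 1-p->2
normal form: no rule applies after step 4
NF nodes: {0:C, 1:C, 2:C, 5:B}

Answer: 4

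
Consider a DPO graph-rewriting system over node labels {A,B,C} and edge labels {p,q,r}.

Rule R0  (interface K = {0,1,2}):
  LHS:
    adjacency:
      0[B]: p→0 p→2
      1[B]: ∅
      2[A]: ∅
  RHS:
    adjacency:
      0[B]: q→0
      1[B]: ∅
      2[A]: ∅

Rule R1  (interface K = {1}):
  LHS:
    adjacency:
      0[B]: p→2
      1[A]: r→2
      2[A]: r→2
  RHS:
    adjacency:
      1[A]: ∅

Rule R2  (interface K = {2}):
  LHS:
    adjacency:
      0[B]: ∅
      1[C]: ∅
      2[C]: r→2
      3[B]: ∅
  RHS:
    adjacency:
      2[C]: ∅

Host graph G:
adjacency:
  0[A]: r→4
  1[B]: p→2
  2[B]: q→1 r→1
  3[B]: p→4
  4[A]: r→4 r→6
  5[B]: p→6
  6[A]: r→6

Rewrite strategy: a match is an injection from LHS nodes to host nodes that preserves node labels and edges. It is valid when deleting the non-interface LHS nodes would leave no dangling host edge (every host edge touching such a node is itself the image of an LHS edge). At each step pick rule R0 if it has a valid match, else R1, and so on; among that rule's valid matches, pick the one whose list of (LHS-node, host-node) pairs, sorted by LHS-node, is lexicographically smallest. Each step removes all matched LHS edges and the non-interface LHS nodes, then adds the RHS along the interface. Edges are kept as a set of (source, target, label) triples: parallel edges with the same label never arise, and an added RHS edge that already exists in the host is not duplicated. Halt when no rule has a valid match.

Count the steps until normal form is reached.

initial: |V|=7 |E|=9  E = 0-r->4 1-p->2 2-q->1 2-r->1 3-p->4 4-r->4 4-r->6 5-p->6 6-r->6
step 1: apply R1 at {0↦5, 1↦4, 2↦6}  → |V|=5 |E|=6  E = 0-r->4 1-p->2 2-q->1 2-r->1 3-p->4 4-r->4
step 2: apply R1 at {0↦3, 1↦0, 2↦4}  → |V|=3 |E|=3  E = 1-p->2 2-q->1 2-r->1
final graph: no rule applies after step 2

Answer: 2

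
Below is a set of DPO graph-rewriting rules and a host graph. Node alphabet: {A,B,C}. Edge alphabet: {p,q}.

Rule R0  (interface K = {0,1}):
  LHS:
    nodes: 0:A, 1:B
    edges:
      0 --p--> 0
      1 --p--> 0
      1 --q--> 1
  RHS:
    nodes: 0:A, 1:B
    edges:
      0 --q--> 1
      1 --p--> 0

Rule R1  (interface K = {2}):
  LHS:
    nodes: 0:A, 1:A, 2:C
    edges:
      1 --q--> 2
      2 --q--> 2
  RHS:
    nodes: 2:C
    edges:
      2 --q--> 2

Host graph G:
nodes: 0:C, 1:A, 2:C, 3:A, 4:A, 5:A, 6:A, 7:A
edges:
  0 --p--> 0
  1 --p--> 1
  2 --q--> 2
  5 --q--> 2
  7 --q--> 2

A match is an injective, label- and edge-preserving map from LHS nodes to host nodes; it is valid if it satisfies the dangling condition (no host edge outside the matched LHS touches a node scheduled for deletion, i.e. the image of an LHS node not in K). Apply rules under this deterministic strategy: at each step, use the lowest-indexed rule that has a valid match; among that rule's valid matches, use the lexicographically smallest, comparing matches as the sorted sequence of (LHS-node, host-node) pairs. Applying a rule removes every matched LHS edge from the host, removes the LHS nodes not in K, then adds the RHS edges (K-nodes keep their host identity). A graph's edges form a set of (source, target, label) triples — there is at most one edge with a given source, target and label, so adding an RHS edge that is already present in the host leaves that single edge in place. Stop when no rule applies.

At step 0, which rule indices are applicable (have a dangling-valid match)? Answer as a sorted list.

R0: no valid match — LHS pattern not found
R1: 6 valid matches — {0↦3, 1↦5, 2↦2}, {0↦3, 1↦7, 2↦2}, {0↦4, 1↦5, 2↦2} (+3 more)

Answer: [R1]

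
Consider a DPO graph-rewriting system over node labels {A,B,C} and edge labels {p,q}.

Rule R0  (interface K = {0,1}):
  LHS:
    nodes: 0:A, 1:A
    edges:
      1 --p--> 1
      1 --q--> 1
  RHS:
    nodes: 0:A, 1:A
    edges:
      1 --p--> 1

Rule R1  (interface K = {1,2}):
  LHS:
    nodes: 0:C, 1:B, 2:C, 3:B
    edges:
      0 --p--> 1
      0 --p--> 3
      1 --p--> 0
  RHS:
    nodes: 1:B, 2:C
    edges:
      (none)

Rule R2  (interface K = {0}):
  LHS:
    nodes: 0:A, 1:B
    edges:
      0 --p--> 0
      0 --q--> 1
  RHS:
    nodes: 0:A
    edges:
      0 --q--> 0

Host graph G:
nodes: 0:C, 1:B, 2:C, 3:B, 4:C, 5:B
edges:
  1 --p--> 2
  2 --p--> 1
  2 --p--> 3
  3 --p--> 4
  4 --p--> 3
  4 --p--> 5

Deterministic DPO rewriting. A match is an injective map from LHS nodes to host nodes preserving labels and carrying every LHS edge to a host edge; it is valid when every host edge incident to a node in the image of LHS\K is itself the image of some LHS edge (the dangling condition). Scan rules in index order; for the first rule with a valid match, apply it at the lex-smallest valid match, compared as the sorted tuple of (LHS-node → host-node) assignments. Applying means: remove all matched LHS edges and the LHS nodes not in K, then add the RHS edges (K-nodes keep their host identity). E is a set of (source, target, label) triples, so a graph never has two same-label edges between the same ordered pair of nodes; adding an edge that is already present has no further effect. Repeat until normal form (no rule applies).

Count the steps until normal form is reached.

[0] host  ⇒  6 nodes, 6 edges  {1-p->2 2-p->1 2-p->3 3-p->4 4-p->3 4-p->5}
[1] R1 @ {0↦4, 1↦3, 2↦0, 3↦5}  ⇒  4 nodes, 3 edges  {1-p->2 2-p->1 2-p->3}
[2] R1 @ {0↦2, 1↦1, 2↦0, 3↦3}  ⇒  2 nodes, 0 edges  {∅}
final graph: no rule applies after step 2

Answer: 2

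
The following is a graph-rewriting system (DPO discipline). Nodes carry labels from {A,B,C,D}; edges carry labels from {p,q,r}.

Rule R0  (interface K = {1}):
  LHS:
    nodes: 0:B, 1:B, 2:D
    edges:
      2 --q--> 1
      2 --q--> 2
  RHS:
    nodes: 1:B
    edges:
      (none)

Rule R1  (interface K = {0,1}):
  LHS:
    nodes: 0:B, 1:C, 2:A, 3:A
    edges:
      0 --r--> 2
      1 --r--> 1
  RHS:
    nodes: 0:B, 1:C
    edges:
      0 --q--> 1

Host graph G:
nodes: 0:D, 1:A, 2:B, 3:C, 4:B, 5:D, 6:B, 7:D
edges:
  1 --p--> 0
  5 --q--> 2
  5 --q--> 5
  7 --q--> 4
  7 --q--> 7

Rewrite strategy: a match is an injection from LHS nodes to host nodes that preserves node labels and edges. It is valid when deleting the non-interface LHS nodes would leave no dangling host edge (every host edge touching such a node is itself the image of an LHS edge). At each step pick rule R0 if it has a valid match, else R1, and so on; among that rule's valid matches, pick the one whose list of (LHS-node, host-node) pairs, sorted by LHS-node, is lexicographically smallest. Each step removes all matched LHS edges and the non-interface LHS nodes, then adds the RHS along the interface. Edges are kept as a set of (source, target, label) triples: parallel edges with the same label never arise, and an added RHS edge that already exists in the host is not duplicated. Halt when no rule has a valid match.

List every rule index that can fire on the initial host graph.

R0: 2 valid matches — {0↦6, 1↦2, 2↦5}, {0↦6, 1↦4, 2↦7}
R1: no valid match — LHS pattern not found

Answer: [R0]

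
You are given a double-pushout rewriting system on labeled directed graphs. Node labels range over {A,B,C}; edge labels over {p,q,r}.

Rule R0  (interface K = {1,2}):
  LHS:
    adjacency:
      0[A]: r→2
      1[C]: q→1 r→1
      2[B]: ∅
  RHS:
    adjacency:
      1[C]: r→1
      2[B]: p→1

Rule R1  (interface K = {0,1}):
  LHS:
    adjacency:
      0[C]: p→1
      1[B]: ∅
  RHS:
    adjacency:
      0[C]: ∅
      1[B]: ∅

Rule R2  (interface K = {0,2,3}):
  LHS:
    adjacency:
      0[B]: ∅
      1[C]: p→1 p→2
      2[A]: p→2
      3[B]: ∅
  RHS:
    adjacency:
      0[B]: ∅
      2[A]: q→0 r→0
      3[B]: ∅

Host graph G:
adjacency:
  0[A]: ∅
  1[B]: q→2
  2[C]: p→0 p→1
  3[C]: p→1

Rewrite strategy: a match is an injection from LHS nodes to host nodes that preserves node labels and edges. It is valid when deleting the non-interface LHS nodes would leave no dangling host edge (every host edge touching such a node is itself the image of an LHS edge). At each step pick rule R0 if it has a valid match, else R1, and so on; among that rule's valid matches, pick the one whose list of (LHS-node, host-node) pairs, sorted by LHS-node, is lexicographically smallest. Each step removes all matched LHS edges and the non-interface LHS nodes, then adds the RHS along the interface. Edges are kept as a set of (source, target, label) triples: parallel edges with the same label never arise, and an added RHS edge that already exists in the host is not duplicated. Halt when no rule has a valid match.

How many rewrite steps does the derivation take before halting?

Answer: 2

Derivation:
[0] host  ⇒  4 nodes, 4 edges  {1-q->2 2-p->0 2-p->1 3-p->1}
[1] R1 @ {0↦2, 1↦1}  ⇒  4 nodes, 3 edges  {1-q->2 2-p->0 3-p->1}
[2] R1 @ {0↦3, 1↦1}  ⇒  4 nodes, 2 edges  {1-q->2 2-p->0}
normal form: no rule applies after step 2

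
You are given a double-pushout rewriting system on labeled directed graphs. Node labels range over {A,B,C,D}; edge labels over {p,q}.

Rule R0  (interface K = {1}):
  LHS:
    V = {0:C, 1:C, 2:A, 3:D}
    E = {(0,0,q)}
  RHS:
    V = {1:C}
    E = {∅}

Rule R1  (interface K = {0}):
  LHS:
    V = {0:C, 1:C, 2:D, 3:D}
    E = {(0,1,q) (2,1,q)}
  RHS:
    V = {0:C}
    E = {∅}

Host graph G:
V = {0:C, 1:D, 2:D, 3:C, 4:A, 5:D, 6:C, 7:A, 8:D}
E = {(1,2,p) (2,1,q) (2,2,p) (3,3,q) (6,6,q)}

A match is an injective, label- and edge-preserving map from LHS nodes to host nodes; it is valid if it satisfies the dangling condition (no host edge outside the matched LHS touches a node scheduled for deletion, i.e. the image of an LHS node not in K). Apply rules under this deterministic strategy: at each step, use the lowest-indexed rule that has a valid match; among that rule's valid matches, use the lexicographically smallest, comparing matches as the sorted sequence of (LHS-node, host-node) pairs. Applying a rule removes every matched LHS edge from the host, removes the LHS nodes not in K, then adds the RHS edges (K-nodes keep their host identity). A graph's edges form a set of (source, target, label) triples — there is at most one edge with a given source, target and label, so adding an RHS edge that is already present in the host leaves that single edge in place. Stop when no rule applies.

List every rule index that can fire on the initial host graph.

R0: 16 valid matches — {0↦3, 1↦0, 2↦4, 3↦5}, {0↦3, 1↦0, 2↦4, 3↦8}, {0↦3, 1↦0, 2↦7, 3↦5} (+13 more)
R1: no valid match — LHS pattern not found

Answer: [R0]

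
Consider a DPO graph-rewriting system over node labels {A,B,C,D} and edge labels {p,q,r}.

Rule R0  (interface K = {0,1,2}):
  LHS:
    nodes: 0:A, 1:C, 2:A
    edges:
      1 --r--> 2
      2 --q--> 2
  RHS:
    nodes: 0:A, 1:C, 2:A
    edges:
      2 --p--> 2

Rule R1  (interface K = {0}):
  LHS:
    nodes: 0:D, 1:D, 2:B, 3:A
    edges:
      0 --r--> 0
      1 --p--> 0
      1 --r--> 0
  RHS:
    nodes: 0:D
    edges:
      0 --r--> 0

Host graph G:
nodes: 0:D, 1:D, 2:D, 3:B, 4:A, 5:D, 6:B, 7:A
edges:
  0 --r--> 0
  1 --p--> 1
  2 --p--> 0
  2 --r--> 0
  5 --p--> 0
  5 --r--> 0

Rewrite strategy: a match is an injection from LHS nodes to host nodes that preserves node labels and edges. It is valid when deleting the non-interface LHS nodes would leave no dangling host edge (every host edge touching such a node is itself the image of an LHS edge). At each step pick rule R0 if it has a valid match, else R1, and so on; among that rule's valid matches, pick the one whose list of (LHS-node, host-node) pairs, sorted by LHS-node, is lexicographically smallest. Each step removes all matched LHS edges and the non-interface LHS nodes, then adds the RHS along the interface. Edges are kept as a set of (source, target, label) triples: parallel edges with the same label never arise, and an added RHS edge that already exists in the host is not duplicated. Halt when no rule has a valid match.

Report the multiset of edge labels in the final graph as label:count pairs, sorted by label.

initial: |V|=8 |E|=6  E = 0-r->0 1-p->1 2-p->0 2-r->0 5-p->0 5-r->0
step 1: apply R1 at {0↦0, 1↦2, 2↦3, 3↦4}  → |V|=5 |E|=4  E = 0-r->0 1-p->1 5-p->0 5-r->0
step 2: apply R1 at {0↦0, 1↦5, 2↦6, 3↦7}  → |V|=2 |E|=2  E = 0-r->0 1-p->1
final graph: no rule applies after step 2
NF edges: [(0, 0, 'r'), (1, 1, 'p')]

Answer: p:1 r:1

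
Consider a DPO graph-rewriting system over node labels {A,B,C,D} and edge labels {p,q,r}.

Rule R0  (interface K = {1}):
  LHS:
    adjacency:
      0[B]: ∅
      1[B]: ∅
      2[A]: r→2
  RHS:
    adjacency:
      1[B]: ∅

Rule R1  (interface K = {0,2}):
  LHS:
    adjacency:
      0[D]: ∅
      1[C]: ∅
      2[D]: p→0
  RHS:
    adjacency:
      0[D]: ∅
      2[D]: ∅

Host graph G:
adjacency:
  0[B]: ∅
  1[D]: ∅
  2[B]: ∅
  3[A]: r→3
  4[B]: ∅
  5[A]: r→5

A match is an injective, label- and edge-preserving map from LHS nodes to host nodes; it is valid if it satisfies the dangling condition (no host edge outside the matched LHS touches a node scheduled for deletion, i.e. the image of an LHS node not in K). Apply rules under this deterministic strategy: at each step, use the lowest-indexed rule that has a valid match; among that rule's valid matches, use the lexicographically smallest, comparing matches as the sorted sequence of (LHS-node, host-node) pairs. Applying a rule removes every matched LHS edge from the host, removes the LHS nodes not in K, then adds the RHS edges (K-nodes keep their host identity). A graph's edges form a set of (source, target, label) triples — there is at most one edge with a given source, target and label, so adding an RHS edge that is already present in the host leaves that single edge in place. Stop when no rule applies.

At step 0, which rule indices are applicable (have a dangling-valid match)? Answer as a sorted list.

R0: 12 valid matches — {0↦0, 1↦2, 2↦3}, {0↦0, 1↦2, 2↦5}, {0↦0, 1↦4, 2↦3} (+9 more)
R1: no valid match — LHS pattern not found

Answer: [R0]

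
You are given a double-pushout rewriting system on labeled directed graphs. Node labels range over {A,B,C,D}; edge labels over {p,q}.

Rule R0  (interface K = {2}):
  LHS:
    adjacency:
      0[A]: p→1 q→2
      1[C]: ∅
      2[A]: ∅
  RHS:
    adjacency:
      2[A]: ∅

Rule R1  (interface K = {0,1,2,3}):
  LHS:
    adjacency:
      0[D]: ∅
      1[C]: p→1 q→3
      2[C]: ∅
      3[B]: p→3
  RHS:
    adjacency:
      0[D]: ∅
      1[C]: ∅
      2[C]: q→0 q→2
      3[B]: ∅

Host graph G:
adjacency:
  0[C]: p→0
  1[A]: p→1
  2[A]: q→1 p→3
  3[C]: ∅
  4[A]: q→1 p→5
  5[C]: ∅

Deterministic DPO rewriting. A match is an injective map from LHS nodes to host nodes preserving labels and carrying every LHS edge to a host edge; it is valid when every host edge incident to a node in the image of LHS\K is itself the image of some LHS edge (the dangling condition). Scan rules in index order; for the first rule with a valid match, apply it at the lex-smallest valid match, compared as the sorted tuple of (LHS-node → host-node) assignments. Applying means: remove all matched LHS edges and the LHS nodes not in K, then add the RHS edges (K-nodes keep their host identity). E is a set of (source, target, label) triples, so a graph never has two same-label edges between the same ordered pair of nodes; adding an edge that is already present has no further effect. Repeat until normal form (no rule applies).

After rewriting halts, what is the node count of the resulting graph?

Answer: 2

Rewrite trace:
[0] host  ⇒  6 nodes, 6 edges  {0-p->0 1-p->1 2-q->1 2-p->3 4-q->1 4-p->5}
[1] R0 @ {0↦2, 1↦3, 2↦1}  ⇒  4 nodes, 4 edges  {0-p->0 1-p->1 4-q->1 4-p->5}
[2] R0 @ {0↦4, 1↦5, 2↦1}  ⇒  2 nodes, 2 edges  {0-p->0 1-p->1}
halt: no rule applies after step 2
NF nodes: {0:C, 1:A}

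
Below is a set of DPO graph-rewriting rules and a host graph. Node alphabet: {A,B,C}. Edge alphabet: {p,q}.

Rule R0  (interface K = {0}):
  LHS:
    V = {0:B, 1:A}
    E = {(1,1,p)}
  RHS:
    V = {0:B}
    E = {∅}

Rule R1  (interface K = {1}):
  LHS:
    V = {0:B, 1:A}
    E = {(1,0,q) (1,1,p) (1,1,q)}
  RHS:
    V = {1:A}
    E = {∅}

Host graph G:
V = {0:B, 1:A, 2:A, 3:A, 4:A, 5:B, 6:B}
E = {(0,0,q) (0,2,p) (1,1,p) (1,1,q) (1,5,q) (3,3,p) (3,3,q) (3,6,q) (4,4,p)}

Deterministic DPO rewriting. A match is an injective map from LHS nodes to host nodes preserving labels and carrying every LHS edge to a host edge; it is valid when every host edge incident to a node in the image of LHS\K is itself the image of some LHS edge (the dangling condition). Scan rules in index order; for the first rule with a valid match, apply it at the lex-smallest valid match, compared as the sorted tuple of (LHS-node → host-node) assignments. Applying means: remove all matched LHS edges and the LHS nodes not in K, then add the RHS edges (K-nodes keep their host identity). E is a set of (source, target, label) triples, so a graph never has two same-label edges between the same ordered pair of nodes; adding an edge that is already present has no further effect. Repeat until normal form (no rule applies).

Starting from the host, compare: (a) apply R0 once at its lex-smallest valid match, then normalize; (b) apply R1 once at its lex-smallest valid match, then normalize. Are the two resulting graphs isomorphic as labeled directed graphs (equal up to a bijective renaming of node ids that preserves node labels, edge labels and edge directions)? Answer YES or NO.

Answer: YES

Rewrite trace:
branch R0-first: apply at {0↦0, 1↦4} → |E|=8, then 2 more step(s) → NF |V|=4 |E|=2 V={0:B, 1:A, 2:A, 3:A} E=0-q->0 0-p->2
branch R1-first: apply at {0↦5, 1↦1} → |E|=6, then 2 more step(s) → NF |V|=4 |E|=2 V={0:B, 1:A, 2:A, 3:A} E=0-q->0 0-p->2
graphs isomorphic (equal up to label-preserving node renaming)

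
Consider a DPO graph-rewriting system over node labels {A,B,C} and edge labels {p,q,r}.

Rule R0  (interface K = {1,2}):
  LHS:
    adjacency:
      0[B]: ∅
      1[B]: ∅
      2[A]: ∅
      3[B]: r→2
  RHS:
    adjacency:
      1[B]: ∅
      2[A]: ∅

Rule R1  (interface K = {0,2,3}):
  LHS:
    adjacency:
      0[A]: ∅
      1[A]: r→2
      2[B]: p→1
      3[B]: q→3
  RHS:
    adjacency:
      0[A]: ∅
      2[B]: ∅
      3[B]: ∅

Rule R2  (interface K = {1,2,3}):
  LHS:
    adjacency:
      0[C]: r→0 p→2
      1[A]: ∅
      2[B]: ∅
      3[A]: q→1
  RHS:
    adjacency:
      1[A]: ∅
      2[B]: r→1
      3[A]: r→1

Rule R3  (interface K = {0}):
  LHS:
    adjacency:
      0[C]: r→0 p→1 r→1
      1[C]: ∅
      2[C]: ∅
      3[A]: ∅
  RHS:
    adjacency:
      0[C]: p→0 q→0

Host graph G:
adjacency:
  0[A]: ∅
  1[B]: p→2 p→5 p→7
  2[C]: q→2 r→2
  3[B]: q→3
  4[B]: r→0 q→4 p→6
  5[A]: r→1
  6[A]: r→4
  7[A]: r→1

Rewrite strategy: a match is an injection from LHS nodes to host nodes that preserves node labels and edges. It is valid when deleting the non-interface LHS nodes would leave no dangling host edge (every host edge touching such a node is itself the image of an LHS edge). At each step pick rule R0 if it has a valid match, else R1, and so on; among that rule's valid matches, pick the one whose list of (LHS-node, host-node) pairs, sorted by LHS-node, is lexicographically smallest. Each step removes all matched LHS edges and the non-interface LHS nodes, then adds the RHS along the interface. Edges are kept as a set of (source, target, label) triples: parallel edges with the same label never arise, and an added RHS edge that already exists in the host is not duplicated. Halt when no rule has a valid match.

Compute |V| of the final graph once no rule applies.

Answer: 6

Rewrite trace:
[0] host  ⇒  8 nodes, 12 edges  {1-p->2 1-p->5 1-p->7 2-q->2 2-r->2 3-q->3 4-r->0 4-q->4 4-p->6 5-r->1 6-r->4 7-r->1}
[1] R1 @ {0↦0, 1↦5, 2↦1, 3↦3}  ⇒  7 nodes, 9 edges  {1-p->2 1-p->7 2-q->2 2-r->2 4-r->0 4-q->4 4-p->6 6-r->4 7-r->1}
[2] R1 @ {0↦0, 1↦7, 2↦1, 3↦4}  ⇒  6 nodes, 6 edges  {1-p->2 2-q->2 2-r->2 4-r->0 4-p->6 6-r->4}
final graph: no rule applies after step 2
NF nodes: {0:A, 1:B, 2:C, 3:B, 4:B, 6:A}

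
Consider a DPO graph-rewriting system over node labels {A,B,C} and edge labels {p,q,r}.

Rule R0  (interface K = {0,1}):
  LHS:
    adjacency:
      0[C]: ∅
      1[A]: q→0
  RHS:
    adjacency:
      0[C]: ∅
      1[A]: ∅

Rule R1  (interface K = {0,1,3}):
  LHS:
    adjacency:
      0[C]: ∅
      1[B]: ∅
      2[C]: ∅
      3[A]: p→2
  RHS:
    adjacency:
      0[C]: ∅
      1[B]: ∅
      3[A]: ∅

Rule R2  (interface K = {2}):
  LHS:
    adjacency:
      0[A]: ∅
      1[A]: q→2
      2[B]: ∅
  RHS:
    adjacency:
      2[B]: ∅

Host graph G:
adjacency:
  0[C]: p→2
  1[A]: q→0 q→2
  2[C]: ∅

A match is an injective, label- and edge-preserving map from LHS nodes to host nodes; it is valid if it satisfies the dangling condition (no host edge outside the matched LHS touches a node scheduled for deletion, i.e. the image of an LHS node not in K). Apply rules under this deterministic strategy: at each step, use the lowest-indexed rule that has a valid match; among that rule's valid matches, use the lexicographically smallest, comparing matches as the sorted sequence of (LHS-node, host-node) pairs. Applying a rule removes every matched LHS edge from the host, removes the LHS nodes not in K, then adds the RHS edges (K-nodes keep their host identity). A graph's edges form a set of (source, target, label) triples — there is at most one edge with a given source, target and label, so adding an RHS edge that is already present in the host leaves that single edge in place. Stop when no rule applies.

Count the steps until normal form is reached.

start.  V:3 E:3  edges: 0-p->2 1-q->0 1-q->2
1. fire R0 via {0↦0, 1↦1}  →  V:3 E:2  edges: 0-p->2 1-q->2
2. fire R0 via {0↦2, 1↦1}  →  V:3 E:1  edges: 0-p->2
normal form: no rule applies after step 2

Answer: 2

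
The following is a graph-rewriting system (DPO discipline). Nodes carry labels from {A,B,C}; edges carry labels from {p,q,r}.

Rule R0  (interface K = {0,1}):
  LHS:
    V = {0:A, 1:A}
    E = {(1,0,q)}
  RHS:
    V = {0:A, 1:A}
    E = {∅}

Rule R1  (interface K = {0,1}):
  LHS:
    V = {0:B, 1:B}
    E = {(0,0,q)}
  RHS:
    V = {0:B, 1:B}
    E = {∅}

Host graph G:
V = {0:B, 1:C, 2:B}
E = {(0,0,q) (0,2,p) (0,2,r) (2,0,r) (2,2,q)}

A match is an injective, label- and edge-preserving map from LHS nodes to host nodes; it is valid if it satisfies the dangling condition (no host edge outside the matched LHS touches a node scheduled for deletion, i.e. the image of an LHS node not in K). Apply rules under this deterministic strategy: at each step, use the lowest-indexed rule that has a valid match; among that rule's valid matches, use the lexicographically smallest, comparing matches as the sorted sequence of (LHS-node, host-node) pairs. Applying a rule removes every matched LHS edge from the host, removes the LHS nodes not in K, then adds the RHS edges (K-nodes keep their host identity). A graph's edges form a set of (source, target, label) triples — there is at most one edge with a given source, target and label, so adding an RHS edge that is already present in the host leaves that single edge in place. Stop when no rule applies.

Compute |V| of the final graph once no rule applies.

Answer: 3

Derivation:
start.  V:3 E:5  edges: 0-q->0 0-p->2 0-r->2 2-r->0 2-q->2
1. fire R1 via {0↦0, 1↦2}  →  V:3 E:4  edges: 0-p->2 0-r->2 2-r->0 2-q->2
2. fire R1 via {0↦2, 1↦0}  →  V:3 E:3  edges: 0-p->2 0-r->2 2-r->0
normal form: no rule applies after step 2
NF nodes: {0:B, 1:C, 2:B}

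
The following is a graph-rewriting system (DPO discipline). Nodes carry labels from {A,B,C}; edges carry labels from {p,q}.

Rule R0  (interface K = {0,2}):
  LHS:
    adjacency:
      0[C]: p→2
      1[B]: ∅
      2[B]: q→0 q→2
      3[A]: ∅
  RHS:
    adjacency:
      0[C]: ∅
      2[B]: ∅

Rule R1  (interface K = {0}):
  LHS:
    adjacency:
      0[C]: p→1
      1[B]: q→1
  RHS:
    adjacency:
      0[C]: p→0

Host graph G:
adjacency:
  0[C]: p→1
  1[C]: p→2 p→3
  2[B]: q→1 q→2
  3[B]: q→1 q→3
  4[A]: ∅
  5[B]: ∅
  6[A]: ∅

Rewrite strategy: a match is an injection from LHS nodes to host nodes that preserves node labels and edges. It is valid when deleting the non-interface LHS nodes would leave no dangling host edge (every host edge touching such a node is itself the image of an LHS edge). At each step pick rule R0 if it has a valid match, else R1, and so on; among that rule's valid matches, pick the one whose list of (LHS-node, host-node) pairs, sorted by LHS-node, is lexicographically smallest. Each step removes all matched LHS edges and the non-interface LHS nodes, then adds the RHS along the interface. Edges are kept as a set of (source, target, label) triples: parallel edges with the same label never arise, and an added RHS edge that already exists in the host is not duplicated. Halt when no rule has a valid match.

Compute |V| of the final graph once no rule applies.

initial: |V|=7 |E|=7  E = 0-p->1 1-p->2 1-p->3 2-q->1 2-q->2 3-q->1 3-q->3
step 1: apply R0 at {0↦1, 1↦5, 2↦2, 3↦4}  → |V|=5 |E|=4  E = 0-p->1 1-p->3 3-q->1 3-q->3
step 2: apply R0 at {0↦1, 1↦2, 2↦3, 3↦6}  → |V|=3 |E|=1  E = 0-p->1
final graph: no rule applies after step 2
NF nodes: {0:C, 1:C, 3:B}

Answer: 3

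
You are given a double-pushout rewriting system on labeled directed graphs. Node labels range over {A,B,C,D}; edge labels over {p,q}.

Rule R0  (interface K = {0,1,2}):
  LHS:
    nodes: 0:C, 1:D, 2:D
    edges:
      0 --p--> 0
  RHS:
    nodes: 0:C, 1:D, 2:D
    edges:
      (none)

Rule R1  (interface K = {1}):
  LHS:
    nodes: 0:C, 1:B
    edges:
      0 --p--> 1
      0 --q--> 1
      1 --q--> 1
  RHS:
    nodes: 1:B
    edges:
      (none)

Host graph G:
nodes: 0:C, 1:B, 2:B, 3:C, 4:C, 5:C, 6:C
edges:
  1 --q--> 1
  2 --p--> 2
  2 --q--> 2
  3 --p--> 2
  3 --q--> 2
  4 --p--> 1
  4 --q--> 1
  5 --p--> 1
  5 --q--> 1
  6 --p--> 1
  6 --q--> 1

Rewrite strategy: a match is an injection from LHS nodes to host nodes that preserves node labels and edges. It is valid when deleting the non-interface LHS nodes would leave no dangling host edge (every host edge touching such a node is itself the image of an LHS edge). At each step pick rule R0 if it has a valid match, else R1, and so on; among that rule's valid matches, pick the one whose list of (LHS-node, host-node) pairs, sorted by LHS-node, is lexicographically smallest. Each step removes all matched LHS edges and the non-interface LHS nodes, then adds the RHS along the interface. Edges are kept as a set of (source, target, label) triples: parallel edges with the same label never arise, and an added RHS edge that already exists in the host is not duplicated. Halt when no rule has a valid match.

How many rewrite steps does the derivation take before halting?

start.  V:7 E:11  edges: 1-q->1 2-p->2 2-q->2 3-p->2 3-q->2 4-p->1 4-q->1 5-p->1 5-q->1 6-p->1 6-q->1
1. fire R1 via {0↦3, 1↦2}  →  V:6 E:8  edges: 1-q->1 2-p->2 4-p->1 4-q->1 5-p->1 5-q->1 6-p->1 6-q->1
2. fire R1 via {0↦4, 1↦1}  →  V:5 E:5  edges: 2-p->2 5-p->1 5-q->1 6-p->1 6-q->1
normal form: no rule applies after step 2

Answer: 2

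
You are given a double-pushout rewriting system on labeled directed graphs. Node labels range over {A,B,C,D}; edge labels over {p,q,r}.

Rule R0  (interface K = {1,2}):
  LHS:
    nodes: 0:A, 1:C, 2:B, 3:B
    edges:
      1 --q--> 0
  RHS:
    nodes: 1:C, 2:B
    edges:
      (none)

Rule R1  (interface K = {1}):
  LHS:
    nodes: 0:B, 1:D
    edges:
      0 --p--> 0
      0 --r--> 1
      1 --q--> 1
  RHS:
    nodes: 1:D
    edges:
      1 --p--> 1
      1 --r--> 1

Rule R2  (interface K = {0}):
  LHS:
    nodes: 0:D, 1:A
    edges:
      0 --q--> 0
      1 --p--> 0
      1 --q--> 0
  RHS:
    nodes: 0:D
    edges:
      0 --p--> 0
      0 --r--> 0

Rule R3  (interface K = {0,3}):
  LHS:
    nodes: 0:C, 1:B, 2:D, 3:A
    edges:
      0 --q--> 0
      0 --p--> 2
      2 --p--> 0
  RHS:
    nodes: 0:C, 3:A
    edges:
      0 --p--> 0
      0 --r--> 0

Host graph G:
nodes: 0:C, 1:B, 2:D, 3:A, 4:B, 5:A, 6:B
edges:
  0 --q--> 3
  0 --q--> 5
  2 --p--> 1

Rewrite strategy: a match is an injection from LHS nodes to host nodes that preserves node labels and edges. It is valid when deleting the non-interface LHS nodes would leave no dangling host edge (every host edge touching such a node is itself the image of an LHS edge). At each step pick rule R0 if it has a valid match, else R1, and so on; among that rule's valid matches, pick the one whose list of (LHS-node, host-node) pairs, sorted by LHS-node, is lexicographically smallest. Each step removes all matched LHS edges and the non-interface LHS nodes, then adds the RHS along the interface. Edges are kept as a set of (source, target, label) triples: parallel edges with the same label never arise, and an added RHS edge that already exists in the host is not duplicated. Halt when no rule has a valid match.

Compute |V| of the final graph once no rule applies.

Answer: 3

Derivation:
[0] host  ⇒  7 nodes, 3 edges  {0-q->3 0-q->5 2-p->1}
[1] R0 @ {0↦3, 1↦0, 2↦1, 3↦4}  ⇒  5 nodes, 2 edges  {0-q->5 2-p->1}
[2] R0 @ {0↦5, 1↦0, 2↦1, 3↦6}  ⇒  3 nodes, 1 edges  {2-p->1}
normal form: no rule applies after step 2
NF nodes: {0:C, 1:B, 2:D}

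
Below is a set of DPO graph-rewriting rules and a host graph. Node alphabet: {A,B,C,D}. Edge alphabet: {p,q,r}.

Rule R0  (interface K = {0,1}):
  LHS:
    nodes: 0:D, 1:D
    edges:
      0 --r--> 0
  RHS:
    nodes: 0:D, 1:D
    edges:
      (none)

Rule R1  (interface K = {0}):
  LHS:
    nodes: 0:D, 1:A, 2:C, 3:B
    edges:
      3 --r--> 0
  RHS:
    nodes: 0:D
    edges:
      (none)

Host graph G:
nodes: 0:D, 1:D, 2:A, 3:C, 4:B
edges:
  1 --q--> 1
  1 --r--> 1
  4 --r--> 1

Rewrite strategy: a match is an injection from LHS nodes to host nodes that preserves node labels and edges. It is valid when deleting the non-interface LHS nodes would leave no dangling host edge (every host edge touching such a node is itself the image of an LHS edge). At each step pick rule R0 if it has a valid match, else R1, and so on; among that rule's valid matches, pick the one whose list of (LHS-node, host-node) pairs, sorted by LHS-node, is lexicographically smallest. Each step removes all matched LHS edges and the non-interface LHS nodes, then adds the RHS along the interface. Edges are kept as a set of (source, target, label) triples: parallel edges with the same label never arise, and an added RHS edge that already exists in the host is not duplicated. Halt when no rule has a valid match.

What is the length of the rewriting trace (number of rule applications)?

Answer: 2

Rewrite trace:
initial: |V|=5 |E|=3  E = 1-q->1 1-r->1 4-r->1
step 1: apply R0 at {0↦1, 1↦0}  → |V|=5 |E|=2  E = 1-q->1 4-r->1
step 2: apply R1 at {0↦1, 1↦2, 2↦3, 3↦4}  → |V|=2 |E|=1  E = 1-q->1
halt: no rule applies after step 2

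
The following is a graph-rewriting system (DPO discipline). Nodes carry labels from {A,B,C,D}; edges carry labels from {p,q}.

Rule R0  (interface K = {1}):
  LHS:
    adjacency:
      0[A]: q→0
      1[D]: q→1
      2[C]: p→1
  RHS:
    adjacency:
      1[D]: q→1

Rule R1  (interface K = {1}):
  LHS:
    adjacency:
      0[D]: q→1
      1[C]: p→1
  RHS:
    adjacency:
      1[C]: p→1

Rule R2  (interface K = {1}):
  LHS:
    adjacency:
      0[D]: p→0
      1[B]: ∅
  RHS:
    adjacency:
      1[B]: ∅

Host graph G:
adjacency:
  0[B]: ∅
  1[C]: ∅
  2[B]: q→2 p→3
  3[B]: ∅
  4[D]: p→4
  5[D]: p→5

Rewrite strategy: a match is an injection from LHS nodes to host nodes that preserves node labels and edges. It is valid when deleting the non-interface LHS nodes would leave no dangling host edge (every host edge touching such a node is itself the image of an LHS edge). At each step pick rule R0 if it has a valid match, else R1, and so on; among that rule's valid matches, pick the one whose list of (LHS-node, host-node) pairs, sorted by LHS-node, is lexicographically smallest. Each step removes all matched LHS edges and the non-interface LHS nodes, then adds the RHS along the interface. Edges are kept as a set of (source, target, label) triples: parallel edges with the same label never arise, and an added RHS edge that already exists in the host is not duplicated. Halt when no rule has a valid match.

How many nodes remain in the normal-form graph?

initial: |V|=6 |E|=4  E = 2-q->2 2-p->3 4-p->4 5-p->5
step 1: apply R2 at {0↦4, 1↦0}  → |V|=5 |E|=3  E = 2-q->2 2-p->3 5-p->5
step 2: apply R2 at {0↦5, 1↦0}  → |V|=4 |E|=2  E = 2-q->2 2-p->3
halt: no rule applies after step 2
NF nodes: {0:B, 1:C, 2:B, 3:B}

Answer: 4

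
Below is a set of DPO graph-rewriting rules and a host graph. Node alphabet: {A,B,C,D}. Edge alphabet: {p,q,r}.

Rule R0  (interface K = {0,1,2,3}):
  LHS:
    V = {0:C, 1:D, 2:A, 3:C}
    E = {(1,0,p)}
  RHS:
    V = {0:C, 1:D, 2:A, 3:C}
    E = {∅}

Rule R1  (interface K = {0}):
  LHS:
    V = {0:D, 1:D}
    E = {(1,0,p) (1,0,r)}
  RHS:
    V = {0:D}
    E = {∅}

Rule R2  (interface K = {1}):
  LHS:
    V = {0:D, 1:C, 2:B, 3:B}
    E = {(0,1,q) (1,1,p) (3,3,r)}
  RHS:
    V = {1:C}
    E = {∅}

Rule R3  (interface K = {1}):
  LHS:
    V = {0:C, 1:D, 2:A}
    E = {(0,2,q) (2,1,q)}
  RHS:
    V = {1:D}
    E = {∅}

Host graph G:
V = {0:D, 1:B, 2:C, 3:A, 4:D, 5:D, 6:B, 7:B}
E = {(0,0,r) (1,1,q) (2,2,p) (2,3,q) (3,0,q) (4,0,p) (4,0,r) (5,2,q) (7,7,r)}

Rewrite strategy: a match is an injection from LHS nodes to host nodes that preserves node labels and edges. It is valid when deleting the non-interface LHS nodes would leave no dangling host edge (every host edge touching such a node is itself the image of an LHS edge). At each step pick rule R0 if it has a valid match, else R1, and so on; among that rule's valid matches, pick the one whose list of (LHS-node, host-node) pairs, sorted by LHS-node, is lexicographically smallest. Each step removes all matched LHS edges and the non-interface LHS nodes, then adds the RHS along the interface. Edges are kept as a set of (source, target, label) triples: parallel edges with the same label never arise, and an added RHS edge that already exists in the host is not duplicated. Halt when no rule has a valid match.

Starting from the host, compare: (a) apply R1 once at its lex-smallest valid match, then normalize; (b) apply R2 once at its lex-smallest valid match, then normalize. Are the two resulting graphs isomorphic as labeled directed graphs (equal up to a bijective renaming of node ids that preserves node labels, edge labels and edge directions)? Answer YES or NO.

branch R1-first: apply at {0↦0, 1↦4} → |E|=7, then 2 more step(s) → NF |V|=2 |E|=2 V={0:D, 1:B} E=0-r->0 1-q->1
branch R2-first: apply at {0↦5, 1↦2, 2↦6, 3↦7} → |E|=6, then 2 more step(s) → NF |V|=2 |E|=2 V={0:D, 1:B} E=0-r->0 1-q->1
graphs isomorphic (equal up to label-preserving node renaming)

Answer: YES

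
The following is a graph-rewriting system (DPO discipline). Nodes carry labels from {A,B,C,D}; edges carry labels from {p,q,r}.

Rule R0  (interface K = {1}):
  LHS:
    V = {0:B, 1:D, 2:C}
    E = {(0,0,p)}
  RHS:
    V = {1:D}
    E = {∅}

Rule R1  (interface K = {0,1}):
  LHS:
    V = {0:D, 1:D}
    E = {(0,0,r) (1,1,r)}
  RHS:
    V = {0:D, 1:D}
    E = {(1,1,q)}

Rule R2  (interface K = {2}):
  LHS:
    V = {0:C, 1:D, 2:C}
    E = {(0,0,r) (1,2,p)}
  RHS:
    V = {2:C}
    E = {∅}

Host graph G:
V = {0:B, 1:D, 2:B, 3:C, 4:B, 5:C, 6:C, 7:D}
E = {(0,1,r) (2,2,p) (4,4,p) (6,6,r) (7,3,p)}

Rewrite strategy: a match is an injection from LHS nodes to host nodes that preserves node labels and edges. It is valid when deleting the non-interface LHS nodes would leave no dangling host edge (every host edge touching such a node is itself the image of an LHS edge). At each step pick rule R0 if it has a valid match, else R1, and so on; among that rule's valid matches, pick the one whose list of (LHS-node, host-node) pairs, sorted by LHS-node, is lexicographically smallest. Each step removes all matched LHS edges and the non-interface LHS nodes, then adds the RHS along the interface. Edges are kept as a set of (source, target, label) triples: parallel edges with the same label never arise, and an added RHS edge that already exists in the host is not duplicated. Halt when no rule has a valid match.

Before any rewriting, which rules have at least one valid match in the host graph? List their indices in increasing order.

R0: 4 valid matches — {0↦2, 1↦1, 2↦5}, {0↦2, 1↦7, 2↦5}, {0↦4, 1↦1, 2↦5} (+1 more)
R1: no valid match — LHS pattern not found
R2: 1 valid match — {0↦6, 1↦7, 2↦3}

Answer: [R0,R2]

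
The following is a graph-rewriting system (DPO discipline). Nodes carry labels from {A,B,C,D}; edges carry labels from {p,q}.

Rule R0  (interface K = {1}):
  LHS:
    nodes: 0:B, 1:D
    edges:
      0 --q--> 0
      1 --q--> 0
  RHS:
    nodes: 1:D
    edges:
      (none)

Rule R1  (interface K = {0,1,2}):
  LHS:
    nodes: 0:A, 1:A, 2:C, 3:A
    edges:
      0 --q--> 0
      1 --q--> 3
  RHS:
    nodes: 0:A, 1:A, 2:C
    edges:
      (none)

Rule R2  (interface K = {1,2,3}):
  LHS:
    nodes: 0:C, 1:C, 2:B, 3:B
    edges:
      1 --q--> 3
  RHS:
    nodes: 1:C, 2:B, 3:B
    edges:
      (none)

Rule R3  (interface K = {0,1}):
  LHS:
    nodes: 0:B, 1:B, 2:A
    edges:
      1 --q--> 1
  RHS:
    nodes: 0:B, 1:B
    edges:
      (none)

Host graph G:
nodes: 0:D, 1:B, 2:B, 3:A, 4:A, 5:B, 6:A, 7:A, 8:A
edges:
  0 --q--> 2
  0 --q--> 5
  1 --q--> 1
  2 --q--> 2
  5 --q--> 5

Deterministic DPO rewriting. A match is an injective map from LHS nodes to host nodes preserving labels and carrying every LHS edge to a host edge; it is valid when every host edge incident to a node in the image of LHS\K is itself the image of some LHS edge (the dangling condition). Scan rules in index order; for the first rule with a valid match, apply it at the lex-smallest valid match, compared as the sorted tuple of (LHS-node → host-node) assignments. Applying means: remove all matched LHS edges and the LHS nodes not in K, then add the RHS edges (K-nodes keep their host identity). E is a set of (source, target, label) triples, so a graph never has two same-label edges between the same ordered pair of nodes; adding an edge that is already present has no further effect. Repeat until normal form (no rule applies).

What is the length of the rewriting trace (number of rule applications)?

Answer: 2

Rewrite trace:
initial: |V|=9 |E|=5  E = 0-q->2 0-q->5 1-q->1 2-q->2 5-q->5
step 1: apply R0 at {0↦2, 1↦0}  → |V|=8 |E|=3  E = 0-q->5 1-q->1 5-q->5
step 2: apply R0 at {0↦5, 1↦0}  → |V|=7 |E|=1  E = 1-q->1
halt: no rule applies after step 2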